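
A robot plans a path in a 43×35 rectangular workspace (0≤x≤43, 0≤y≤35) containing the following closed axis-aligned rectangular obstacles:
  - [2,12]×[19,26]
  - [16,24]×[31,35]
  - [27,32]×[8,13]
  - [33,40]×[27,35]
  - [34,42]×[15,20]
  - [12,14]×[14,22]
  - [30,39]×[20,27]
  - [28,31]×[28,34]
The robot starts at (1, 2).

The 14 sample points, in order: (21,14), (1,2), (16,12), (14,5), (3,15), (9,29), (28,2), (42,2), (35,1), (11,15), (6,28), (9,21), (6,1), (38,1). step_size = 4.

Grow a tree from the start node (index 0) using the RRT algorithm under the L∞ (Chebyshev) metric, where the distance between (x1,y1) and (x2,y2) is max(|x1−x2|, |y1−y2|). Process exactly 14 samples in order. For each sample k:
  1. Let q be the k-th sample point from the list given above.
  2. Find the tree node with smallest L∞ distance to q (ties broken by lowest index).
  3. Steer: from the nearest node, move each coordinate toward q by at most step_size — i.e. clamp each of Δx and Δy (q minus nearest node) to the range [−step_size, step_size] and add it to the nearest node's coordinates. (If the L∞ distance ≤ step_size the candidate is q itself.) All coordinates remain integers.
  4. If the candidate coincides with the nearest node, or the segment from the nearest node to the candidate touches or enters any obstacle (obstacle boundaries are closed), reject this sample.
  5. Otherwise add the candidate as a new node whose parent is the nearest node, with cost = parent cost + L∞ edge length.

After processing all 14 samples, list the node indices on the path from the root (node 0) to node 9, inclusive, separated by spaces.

Path: 0 1 2 4 5 9

1. q=(21,14) nearest=0 d=20 new=(5,6) → add node 1 parent=0 cost=4
2. q=(1,2) nearest=0 d=0 → coincident, reject
3. q=(16,12) nearest=1 d=11 new=(9,10) → add node 2 parent=1 cost=8
4. q=(14,5) nearest=2 d=5 new=(13,6) → add node 3 parent=2 cost=12
5. q=(3,15) nearest=2 d=6 new=(5,14) → add node 4 parent=2 cost=12
6. q=(9,29) nearest=4 d=15 new=(9,18) → add node 5 parent=4 cost=16
7. q=(28,2) nearest=3 d=15 new=(17,2) → add node 6 parent=3 cost=16
8. q=(42,2) nearest=6 d=25 new=(21,2) → add node 7 parent=6 cost=20
9. q=(35,1) nearest=7 d=14 new=(25,1) → add node 8 parent=7 cost=24
10. q=(11,15) nearest=5 d=3 new=(11,15) → add node 9 parent=5 cost=19
11. q=(6,28) nearest=5 d=10 new=(6,22) → blocked by [2,12]×[19,26], reject
12. q=(9,21) nearest=5 d=3 new=(9,21) → blocked by [2,12]×[19,26], reject
13. q=(6,1) nearest=0 d=5 new=(5,1) → add node 10 parent=0 cost=4
14. q=(38,1) nearest=8 d=13 new=(29,1) → add node 11 parent=8 cost=28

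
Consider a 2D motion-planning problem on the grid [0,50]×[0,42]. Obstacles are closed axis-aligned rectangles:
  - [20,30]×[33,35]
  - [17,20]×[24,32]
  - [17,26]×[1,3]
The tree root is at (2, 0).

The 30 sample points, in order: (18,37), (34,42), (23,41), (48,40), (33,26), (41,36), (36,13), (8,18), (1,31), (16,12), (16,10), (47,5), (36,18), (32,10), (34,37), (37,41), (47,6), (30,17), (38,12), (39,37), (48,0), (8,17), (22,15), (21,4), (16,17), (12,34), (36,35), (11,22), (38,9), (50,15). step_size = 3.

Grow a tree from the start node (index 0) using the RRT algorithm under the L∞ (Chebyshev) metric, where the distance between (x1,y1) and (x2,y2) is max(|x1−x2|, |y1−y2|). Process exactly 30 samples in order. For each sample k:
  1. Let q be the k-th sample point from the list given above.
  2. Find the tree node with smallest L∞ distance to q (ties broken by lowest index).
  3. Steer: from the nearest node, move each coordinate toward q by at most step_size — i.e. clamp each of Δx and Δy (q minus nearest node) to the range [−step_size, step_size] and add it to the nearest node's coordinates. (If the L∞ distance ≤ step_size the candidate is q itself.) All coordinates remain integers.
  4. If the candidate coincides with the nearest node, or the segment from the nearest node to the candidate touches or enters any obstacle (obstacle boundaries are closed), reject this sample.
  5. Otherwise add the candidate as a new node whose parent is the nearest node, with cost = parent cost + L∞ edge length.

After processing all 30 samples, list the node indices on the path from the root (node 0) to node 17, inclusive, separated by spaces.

1. q=(18,37) nearest=0 d=37 new=(5,3) → add node 1 parent=0 cost=3
2. q=(34,42) nearest=1 d=39 new=(8,6) → add node 2 parent=1 cost=6
3. q=(23,41) nearest=2 d=35 new=(11,9) → add node 3 parent=2 cost=9
4. q=(48,40) nearest=3 d=37 new=(14,12) → add node 4 parent=3 cost=12
5. q=(33,26) nearest=4 d=19 new=(17,15) → add node 5 parent=4 cost=15
6. q=(41,36) nearest=5 d=24 new=(20,18) → add node 6 parent=5 cost=18
7. q=(36,13) nearest=6 d=16 new=(23,15) → add node 7 parent=6 cost=21
8. q=(8,18) nearest=4 d=6 new=(11,15) → add node 8 parent=4 cost=15
9. q=(1,31) nearest=5 d=16 new=(14,18) → add node 9 parent=5 cost=18
10. q=(16,12) nearest=4 d=2 new=(16,12) → add node 10 parent=4 cost=14
11. q=(16,10) nearest=4 d=2 new=(16,10) → add node 11 parent=4 cost=14
12. q=(47,5) nearest=7 d=24 new=(26,12) → add node 12 parent=7 cost=24
13. q=(36,18) nearest=12 d=10 new=(29,15) → add node 13 parent=12 cost=27
14. q=(32,10) nearest=13 d=5 new=(32,12) → add node 14 parent=13 cost=30
15. q=(34,37) nearest=6 d=19 new=(23,21) → add node 15 parent=6 cost=21
16. q=(37,41) nearest=15 d=20 new=(26,24) → add node 16 parent=15 cost=24
17. q=(47,6) nearest=14 d=15 new=(35,9) → add node 17 parent=14 cost=33
18. q=(30,17) nearest=13 d=2 new=(30,17) → add node 18 parent=13 cost=29
19. q=(38,12) nearest=17 d=3 new=(38,12) → add node 19 parent=17 cost=36
20. q=(39,37) nearest=16 d=13 new=(29,27) → add node 20 parent=16 cost=27
21. q=(48,0) nearest=19 d=12 new=(41,9) → add node 21 parent=19 cost=39
22. q=(8,17) nearest=8 d=3 new=(8,17) → add node 22 parent=8 cost=18
23. q=(22,15) nearest=7 d=1 new=(22,15) → add node 23 parent=7 cost=22
24. q=(21,4) nearest=11 d=6 new=(19,7) → add node 24 parent=11 cost=17
25. q=(16,17) nearest=5 d=2 new=(16,17) → add node 25 parent=5 cost=17
26. q=(12,34) nearest=15 d=13 new=(20,24) → blocked by [17,20]×[24,32], reject
27. q=(36,35) nearest=20 d=8 new=(32,30) → add node 26 parent=20 cost=30
28. q=(11,22) nearest=9 d=4 new=(11,21) → add node 27 parent=9 cost=21
29. q=(38,9) nearest=17 d=3 new=(38,9) → add node 28 parent=17 cost=36
30. q=(50,15) nearest=21 d=9 new=(44,12) → add node 29 parent=21 cost=42

Path: 0 1 2 3 4 5 6 7 12 13 14 17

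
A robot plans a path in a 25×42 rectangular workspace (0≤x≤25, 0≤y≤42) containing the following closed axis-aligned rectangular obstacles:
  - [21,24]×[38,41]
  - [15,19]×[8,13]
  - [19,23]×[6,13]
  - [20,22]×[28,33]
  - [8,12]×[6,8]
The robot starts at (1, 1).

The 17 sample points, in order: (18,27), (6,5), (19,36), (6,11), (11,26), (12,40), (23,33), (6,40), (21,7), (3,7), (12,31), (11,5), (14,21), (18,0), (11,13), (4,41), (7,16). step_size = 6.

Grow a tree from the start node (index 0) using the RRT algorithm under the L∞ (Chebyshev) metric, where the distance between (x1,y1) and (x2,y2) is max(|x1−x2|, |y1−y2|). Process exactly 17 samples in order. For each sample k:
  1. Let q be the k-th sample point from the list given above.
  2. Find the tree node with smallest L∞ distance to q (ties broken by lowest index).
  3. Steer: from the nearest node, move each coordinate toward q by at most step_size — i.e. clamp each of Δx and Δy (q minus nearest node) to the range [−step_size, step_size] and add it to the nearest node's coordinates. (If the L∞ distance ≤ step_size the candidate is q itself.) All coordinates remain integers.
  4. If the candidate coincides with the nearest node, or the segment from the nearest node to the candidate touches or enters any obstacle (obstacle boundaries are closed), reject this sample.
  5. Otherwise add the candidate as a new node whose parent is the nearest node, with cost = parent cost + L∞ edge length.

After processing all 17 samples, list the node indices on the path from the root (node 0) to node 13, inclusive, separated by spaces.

Path: 0 1 3 4 13

1. q=(18,27) nearest=0 d=26 new=(7,7) → add node 1 parent=0 cost=6
2. q=(6,5) nearest=1 d=2 new=(6,5) → add node 2 parent=1 cost=8
3. q=(19,36) nearest=1 d=29 new=(13,13) → blocked by [8,12]×[6,8], reject
4. q=(6,11) nearest=1 d=4 new=(6,11) → add node 3 parent=1 cost=10
5. q=(11,26) nearest=3 d=15 new=(11,17) → add node 4 parent=3 cost=16
6. q=(12,40) nearest=4 d=23 new=(12,23) → add node 5 parent=4 cost=22
7. q=(23,33) nearest=5 d=11 new=(18,29) → add node 6 parent=5 cost=28
8. q=(6,40) nearest=6 d=12 new=(12,35) → add node 7 parent=6 cost=34
9. q=(21,7) nearest=4 d=10 new=(17,11) → blocked by [15,19]×[8,13], reject
10. q=(3,7) nearest=2 d=3 new=(3,7) → add node 8 parent=2 cost=11
11. q=(12,31) nearest=7 d=4 new=(12,31) → add node 9 parent=7 cost=38
12. q=(11,5) nearest=1 d=4 new=(11,5) → blocked by [8,12]×[6,8], reject
13. q=(14,21) nearest=5 d=2 new=(14,21) → add node 10 parent=5 cost=24
14. q=(18,0) nearest=1 d=11 new=(13,1) → blocked by [8,12]×[6,8], reject
15. q=(11,13) nearest=4 d=4 new=(11,13) → add node 11 parent=4 cost=20
16. q=(4,41) nearest=7 d=8 new=(6,41) → add node 12 parent=7 cost=40
17. q=(7,16) nearest=4 d=4 new=(7,16) → add node 13 parent=4 cost=20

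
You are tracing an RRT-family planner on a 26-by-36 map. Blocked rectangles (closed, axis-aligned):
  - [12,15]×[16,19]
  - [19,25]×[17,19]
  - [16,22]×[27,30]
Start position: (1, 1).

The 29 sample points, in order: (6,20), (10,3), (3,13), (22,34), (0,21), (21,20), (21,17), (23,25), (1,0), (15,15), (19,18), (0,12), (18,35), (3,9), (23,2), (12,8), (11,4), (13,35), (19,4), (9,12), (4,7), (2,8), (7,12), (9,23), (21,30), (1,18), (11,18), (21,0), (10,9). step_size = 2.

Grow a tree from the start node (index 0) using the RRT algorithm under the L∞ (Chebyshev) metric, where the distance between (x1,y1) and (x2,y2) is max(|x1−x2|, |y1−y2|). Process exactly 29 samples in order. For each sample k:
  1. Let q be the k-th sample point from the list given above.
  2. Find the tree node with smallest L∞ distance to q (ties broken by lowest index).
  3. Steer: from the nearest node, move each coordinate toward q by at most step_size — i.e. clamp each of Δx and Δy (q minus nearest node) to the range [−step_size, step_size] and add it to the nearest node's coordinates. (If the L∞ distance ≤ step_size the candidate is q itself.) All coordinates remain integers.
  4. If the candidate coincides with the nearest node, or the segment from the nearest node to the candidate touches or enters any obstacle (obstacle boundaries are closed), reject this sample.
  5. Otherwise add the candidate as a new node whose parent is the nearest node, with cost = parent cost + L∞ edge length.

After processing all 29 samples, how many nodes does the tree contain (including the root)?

Node count: 23

1. q=(6,20) nearest=0 d=19 new=(3,3) → add node 1 parent=0 cost=2
2. q=(10,3) nearest=1 d=7 new=(5,3) → add node 2 parent=1 cost=4
3. q=(3,13) nearest=1 d=10 new=(3,5) → add node 3 parent=1 cost=4
4. q=(22,34) nearest=3 d=29 new=(5,7) → add node 4 parent=3 cost=6
5. q=(0,21) nearest=4 d=14 new=(3,9) → add node 5 parent=4 cost=8
6. q=(21,20) nearest=4 d=16 new=(7,9) → add node 6 parent=4 cost=8
7. q=(21,17) nearest=6 d=14 new=(9,11) → add node 7 parent=6 cost=10
8. q=(23,25) nearest=7 d=14 new=(11,13) → add node 8 parent=7 cost=12
9. q=(1,0) nearest=0 d=1 new=(1,0) → add node 9 parent=0 cost=1
10. q=(15,15) nearest=8 d=4 new=(13,15) → add node 10 parent=8 cost=14
11. q=(19,18) nearest=10 d=6 new=(15,17) → blocked by [12,15]×[16,19], reject
12. q=(0,12) nearest=5 d=3 new=(1,11) → add node 11 parent=5 cost=10
13. q=(18,35) nearest=10 d=20 new=(15,17) → blocked by [12,15]×[16,19], reject
14. q=(3,9) nearest=5 d=0 → coincident, reject
15. q=(23,2) nearest=8 d=12 new=(13,11) → add node 12 parent=8 cost=14
16. q=(12,8) nearest=7 d=3 new=(11,9) → add node 13 parent=7 cost=12
17. q=(11,4) nearest=6 d=5 new=(9,7) → add node 14 parent=6 cost=10
18. q=(13,35) nearest=10 d=20 new=(13,17) → blocked by [12,15]×[16,19], reject
19. q=(19,4) nearest=12 d=7 new=(15,9) → add node 15 parent=12 cost=16
20. q=(9,12) nearest=7 d=1 new=(9,12) → add node 16 parent=7 cost=11
21. q=(4,7) nearest=4 d=1 new=(4,7) → add node 17 parent=4 cost=7
22. q=(2,8) nearest=5 d=1 new=(2,8) → add node 18 parent=5 cost=9
23. q=(7,12) nearest=7 d=2 new=(7,12) → add node 19 parent=7 cost=12
24. q=(9,23) nearest=10 d=8 new=(11,17) → blocked by [12,15]×[16,19], reject
25. q=(21,30) nearest=10 d=15 new=(15,17) → blocked by [12,15]×[16,19], reject
26. q=(1,18) nearest=19 d=6 new=(5,14) → add node 20 parent=19 cost=14
27. q=(11,18) nearest=10 d=3 new=(11,17) → blocked by [12,15]×[16,19], reject
28. q=(21,0) nearest=15 d=9 new=(17,7) → add node 21 parent=15 cost=18
29. q=(10,9) nearest=13 d=1 new=(10,9) → add node 22 parent=13 cost=13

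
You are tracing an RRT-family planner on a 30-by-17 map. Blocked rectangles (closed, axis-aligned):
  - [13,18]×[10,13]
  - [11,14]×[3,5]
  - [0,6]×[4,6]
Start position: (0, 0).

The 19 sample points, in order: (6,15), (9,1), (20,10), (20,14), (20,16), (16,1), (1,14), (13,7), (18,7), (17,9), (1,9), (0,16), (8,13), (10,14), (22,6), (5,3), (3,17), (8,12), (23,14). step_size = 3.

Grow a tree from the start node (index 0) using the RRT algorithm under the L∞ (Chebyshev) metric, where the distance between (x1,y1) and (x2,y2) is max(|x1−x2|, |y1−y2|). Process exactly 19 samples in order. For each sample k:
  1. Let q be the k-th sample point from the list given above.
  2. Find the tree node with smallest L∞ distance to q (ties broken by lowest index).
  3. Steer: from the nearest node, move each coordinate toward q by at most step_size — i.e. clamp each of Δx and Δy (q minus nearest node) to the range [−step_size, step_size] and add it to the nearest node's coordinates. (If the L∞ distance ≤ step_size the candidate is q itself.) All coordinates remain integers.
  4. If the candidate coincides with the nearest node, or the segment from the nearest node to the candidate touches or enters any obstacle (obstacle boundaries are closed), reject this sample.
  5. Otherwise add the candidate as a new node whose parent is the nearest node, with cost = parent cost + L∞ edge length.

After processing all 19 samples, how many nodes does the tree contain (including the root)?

1. q=(6,15) nearest=0 d=15 new=(3,3) → add node 1 parent=0 cost=3
2. q=(9,1) nearest=1 d=6 new=(6,1) → add node 2 parent=1 cost=6
3. q=(20,10) nearest=2 d=14 new=(9,4) → add node 3 parent=2 cost=9
4. q=(20,14) nearest=3 d=11 new=(12,7) → add node 4 parent=3 cost=12
5. q=(20,16) nearest=4 d=9 new=(15,10) → blocked by [13,18]×[10,13], reject
6. q=(16,1) nearest=4 d=6 new=(15,4) → blocked by [11,14]×[3,5], reject
7. q=(1,14) nearest=3 d=10 new=(6,7) → add node 5 parent=3 cost=12
8. q=(13,7) nearest=4 d=1 new=(13,7) → add node 6 parent=4 cost=13
9. q=(18,7) nearest=6 d=5 new=(16,7) → add node 7 parent=6 cost=16
10. q=(17,9) nearest=7 d=2 new=(17,9) → add node 8 parent=7 cost=18
11. q=(1,9) nearest=5 d=5 new=(3,9) → add node 9 parent=5 cost=15
12. q=(0,16) nearest=9 d=7 new=(0,12) → add node 10 parent=9 cost=18
13. q=(8,13) nearest=9 d=5 new=(6,12) → add node 11 parent=9 cost=18
14. q=(10,14) nearest=11 d=4 new=(9,14) → add node 12 parent=11 cost=21
15. q=(22,6) nearest=8 d=5 new=(20,6) → add node 13 parent=8 cost=21
16. q=(5,3) nearest=1 d=2 new=(5,3) → add node 14 parent=1 cost=5
17. q=(3,17) nearest=10 d=5 new=(3,15) → add node 15 parent=10 cost=21
18. q=(8,12) nearest=11 d=2 new=(8,12) → add node 16 parent=11 cost=20
19. q=(23,14) nearest=8 d=6 new=(20,12) → blocked by [13,18]×[10,13], reject

Node count: 17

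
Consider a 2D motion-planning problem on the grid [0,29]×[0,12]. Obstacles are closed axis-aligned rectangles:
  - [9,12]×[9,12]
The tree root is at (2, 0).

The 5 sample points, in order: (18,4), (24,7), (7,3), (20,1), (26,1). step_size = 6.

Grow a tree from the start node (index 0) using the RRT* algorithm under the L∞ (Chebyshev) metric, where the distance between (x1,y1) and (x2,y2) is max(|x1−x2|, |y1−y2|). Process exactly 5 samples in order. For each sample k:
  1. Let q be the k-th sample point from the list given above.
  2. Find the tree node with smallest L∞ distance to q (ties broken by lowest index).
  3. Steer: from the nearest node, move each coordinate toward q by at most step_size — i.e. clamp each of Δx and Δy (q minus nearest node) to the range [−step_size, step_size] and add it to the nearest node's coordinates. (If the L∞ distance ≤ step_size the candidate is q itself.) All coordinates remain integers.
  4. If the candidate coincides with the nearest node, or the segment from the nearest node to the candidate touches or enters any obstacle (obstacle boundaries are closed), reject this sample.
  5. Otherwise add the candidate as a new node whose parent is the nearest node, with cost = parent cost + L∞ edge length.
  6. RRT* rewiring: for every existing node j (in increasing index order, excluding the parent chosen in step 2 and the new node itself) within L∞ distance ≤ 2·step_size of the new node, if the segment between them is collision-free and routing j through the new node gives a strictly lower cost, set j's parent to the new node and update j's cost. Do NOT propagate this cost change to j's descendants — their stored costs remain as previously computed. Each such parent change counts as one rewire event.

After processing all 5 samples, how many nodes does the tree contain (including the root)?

Node count: 6

1. q=(18,4) nearest=0 d=16 new=(8,4) → add node 1 parent=0 cost=6
2. q=(24,7) nearest=1 d=16 new=(14,7) → add node 2 parent=1 cost=12
3. q=(7,3) nearest=1 d=1 new=(7,3) → add node 3 parent=1 cost=7
4. q=(20,1) nearest=2 d=6 new=(20,1) → add node 4 parent=2 cost=18
5. q=(26,1) nearest=4 d=6 new=(26,1) → add node 5 parent=4 cost=24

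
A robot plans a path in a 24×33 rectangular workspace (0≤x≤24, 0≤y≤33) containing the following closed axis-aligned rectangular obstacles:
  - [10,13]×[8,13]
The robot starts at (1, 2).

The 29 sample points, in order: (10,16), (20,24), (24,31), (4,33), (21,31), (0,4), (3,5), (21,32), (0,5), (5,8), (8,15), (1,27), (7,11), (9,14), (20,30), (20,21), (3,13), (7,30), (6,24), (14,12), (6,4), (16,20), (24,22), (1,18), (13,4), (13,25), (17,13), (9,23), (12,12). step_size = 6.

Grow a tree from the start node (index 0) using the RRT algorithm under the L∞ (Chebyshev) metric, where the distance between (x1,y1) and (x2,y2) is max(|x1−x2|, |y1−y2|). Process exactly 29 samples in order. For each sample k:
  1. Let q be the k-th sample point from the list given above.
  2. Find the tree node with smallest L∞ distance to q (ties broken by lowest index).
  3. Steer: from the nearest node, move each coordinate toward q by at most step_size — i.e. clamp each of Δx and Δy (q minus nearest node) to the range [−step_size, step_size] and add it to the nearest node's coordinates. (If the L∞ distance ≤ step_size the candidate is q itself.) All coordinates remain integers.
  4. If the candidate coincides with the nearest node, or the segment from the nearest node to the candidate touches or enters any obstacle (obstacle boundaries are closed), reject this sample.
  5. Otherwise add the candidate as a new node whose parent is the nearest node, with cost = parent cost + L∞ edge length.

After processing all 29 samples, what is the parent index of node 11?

1. q=(10,16) nearest=0 d=14 new=(7,8) → add node 1 parent=0 cost=6
2. q=(20,24) nearest=1 d=16 new=(13,14) → blocked by [10,13]×[8,13], reject
3. q=(24,31) nearest=1 d=23 new=(13,14) → blocked by [10,13]×[8,13], reject
4. q=(4,33) nearest=1 d=25 new=(4,14) → add node 2 parent=1 cost=12
5. q=(21,31) nearest=2 d=17 new=(10,20) → add node 3 parent=2 cost=18
6. q=(0,4) nearest=0 d=2 new=(0,4) → add node 4 parent=0 cost=2
7. q=(3,5) nearest=0 d=3 new=(3,5) → add node 5 parent=0 cost=3
8. q=(21,32) nearest=3 d=12 new=(16,26) → add node 6 parent=3 cost=24
9. q=(0,5) nearest=4 d=1 new=(0,5) → add node 7 parent=4 cost=3
10. q=(5,8) nearest=1 d=2 new=(5,8) → add node 8 parent=1 cost=8
11. q=(8,15) nearest=2 d=4 new=(8,15) → add node 9 parent=2 cost=16
12. q=(1,27) nearest=3 d=9 new=(4,26) → add node 10 parent=3 cost=24
13. q=(7,11) nearest=1 d=3 new=(7,11) → add node 11 parent=1 cost=9
14. q=(9,14) nearest=9 d=1 new=(9,14) → add node 12 parent=9 cost=17
15. q=(20,30) nearest=6 d=4 new=(20,30) → add node 13 parent=6 cost=28
16. q=(20,21) nearest=6 d=5 new=(20,21) → add node 14 parent=6 cost=29
17. q=(3,13) nearest=2 d=1 new=(3,13) → add node 15 parent=2 cost=13
18. q=(7,30) nearest=10 d=4 new=(7,30) → add node 16 parent=10 cost=28
19. q=(6,24) nearest=10 d=2 new=(6,24) → add node 17 parent=10 cost=26
20. q=(14,12) nearest=12 d=5 new=(14,12) → blocked by [10,13]×[8,13], reject
21. q=(6,4) nearest=5 d=3 new=(6,4) → add node 18 parent=5 cost=6
22. q=(16,20) nearest=14 d=4 new=(16,20) → add node 19 parent=14 cost=33
23. q=(24,22) nearest=14 d=4 new=(24,22) → add node 20 parent=14 cost=33
24. q=(1,18) nearest=2 d=4 new=(1,18) → add node 21 parent=2 cost=16
25. q=(13,4) nearest=1 d=6 new=(13,4) → add node 22 parent=1 cost=12
26. q=(13,25) nearest=6 d=3 new=(13,25) → add node 23 parent=6 cost=27
27. q=(17,13) nearest=3 d=7 new=(16,14) → add node 24 parent=3 cost=24
28. q=(9,23) nearest=3 d=3 new=(9,23) → add node 25 parent=3 cost=21
29. q=(12,12) nearest=12 d=3 new=(12,12) → blocked by [10,13]×[8,13], reject

Parent of node 11: 1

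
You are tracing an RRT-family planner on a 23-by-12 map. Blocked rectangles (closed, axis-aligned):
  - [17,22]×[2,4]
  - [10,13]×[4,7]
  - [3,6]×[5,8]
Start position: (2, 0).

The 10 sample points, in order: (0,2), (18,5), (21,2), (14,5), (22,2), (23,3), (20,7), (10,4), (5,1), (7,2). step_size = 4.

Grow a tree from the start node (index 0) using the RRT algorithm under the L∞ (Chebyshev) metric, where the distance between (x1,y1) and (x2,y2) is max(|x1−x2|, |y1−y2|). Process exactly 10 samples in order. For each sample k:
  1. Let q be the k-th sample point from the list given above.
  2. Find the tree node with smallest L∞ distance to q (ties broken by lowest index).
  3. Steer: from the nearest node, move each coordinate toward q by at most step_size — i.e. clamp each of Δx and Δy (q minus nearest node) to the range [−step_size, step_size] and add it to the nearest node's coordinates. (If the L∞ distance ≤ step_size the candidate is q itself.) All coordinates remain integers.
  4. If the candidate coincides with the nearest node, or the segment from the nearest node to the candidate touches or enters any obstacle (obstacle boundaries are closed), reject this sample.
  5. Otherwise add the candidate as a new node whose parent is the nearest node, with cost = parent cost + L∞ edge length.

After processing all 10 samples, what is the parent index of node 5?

Parent of node 5: 4

1. q=(0,2) nearest=0 d=2 new=(0,2) → add node 1 parent=0 cost=2
2. q=(18,5) nearest=0 d=16 new=(6,4) → add node 2 parent=0 cost=4
3. q=(21,2) nearest=2 d=15 new=(10,2) → add node 3 parent=2 cost=8
4. q=(14,5) nearest=3 d=4 new=(14,5) → blocked by [10,13]×[4,7], reject
5. q=(22,2) nearest=3 d=12 new=(14,2) → add node 4 parent=3 cost=12
6. q=(23,3) nearest=4 d=9 new=(18,3) → blocked by [17,22]×[2,4], reject
7. q=(20,7) nearest=4 d=6 new=(18,6) → add node 5 parent=4 cost=16
8. q=(10,4) nearest=3 d=2 new=(10,4) → blocked by [10,13]×[4,7], reject
9. q=(5,1) nearest=0 d=3 new=(5,1) → add node 6 parent=0 cost=3
10. q=(7,2) nearest=2 d=2 new=(7,2) → add node 7 parent=2 cost=6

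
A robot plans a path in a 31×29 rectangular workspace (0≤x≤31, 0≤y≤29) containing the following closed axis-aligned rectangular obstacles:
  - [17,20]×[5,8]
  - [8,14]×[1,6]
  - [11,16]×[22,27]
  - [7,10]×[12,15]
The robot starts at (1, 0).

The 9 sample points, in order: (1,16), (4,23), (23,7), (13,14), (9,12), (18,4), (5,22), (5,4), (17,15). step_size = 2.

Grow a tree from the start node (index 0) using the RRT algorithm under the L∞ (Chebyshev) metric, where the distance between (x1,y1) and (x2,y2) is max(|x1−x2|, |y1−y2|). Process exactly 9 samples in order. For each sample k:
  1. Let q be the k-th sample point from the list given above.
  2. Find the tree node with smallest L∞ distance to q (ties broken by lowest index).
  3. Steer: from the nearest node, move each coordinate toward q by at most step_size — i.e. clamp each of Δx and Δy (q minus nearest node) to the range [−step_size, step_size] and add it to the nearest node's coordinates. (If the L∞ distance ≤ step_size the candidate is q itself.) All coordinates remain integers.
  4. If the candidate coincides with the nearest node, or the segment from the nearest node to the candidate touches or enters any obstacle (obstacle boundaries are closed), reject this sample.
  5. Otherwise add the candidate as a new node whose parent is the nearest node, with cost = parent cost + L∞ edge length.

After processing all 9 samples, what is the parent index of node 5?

Parent of node 5: 4

1. q=(1,16) nearest=0 d=16 new=(1,2) → add node 1 parent=0 cost=2
2. q=(4,23) nearest=1 d=21 new=(3,4) → add node 2 parent=1 cost=4
3. q=(23,7) nearest=2 d=20 new=(5,6) → add node 3 parent=2 cost=6
4. q=(13,14) nearest=3 d=8 new=(7,8) → add node 4 parent=3 cost=8
5. q=(9,12) nearest=4 d=4 new=(9,10) → add node 5 parent=4 cost=10
6. q=(18,4) nearest=5 d=9 new=(11,8) → add node 6 parent=5 cost=12
7. q=(5,22) nearest=5 d=12 new=(7,12) → blocked by [7,10]×[12,15], reject
8. q=(5,4) nearest=2 d=2 new=(5,4) → add node 7 parent=2 cost=6
9. q=(17,15) nearest=6 d=7 new=(13,10) → add node 8 parent=6 cost=14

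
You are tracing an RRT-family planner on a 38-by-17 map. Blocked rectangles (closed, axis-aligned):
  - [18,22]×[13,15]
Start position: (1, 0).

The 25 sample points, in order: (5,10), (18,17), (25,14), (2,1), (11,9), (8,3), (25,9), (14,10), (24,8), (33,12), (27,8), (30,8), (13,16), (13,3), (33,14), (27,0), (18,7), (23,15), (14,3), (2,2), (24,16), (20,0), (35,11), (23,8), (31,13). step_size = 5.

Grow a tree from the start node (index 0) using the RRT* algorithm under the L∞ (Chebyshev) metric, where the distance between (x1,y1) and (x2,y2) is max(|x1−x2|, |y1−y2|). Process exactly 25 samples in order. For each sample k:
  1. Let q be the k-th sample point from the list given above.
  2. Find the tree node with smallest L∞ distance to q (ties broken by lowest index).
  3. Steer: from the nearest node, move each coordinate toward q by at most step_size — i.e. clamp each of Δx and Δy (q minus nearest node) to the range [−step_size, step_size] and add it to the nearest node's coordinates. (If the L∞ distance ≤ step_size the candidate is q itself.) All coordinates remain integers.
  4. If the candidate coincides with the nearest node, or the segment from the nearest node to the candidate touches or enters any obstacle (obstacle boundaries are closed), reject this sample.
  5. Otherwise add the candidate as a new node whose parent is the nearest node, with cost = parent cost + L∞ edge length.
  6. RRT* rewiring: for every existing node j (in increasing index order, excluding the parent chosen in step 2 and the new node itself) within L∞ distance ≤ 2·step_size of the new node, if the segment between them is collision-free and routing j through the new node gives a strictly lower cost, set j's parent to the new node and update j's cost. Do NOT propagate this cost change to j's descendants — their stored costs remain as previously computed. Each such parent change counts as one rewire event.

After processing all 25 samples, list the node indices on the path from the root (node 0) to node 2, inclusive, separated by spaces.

Path: 0 1 2

1. q=(5,10) nearest=0 d=10 new=(5,5) → add node 1 parent=0 cost=5
2. q=(18,17) nearest=1 d=13 new=(10,10) → add node 2 parent=1 cost=10
3. q=(25,14) nearest=2 d=15 new=(15,14) → add node 3 parent=2 cost=15
4. q=(2,1) nearest=0 d=1 new=(2,1) → add node 4 parent=0 cost=1
5. q=(11,9) nearest=2 d=1 new=(11,9) → add node 5 parent=2 cost=11
6. q=(8,3) nearest=1 d=3 new=(8,3) → add node 6 parent=1 cost=8
7. q=(25,9) nearest=3 d=10 new=(20,9) → add node 7 parent=3 cost=20
8. q=(14,10) nearest=5 d=3 new=(14,10) → add node 8 parent=5 cost=14
9. q=(24,8) nearest=7 d=4 new=(24,8) → add node 9 parent=7 cost=24
10. q=(33,12) nearest=9 d=9 new=(29,12) → add node 10 parent=9 cost=29
11. q=(27,8) nearest=9 d=3 new=(27,8) → add node 11 parent=9 cost=27
12. q=(30,8) nearest=11 d=3 new=(30,8) → add node 12 parent=11 cost=30
13. q=(13,16) nearest=3 d=2 new=(13,16) → add node 13 parent=3 cost=17
14. q=(13,3) nearest=6 d=5 new=(13,3) → add node 14 parent=6 cost=13
15. q=(33,14) nearest=10 d=4 new=(33,14) → add node 15 parent=10 cost=33
16. q=(27,0) nearest=9 d=8 new=(27,3) → add node 16 parent=9 cost=29
17. q=(18,7) nearest=7 d=2 new=(18,7) → add node 17 parent=7 cost=22
18. q=(23,15) nearest=7 d=6 new=(23,14) → add node 18 parent=7 cost=25
19. q=(14,3) nearest=14 d=1 new=(14,3) → add node 19 parent=14 cost=14; rewire 17→19 (18<22)
20. q=(2,2) nearest=4 d=1 new=(2,2) → add node 20 parent=4 cost=2
21. q=(24,16) nearest=18 d=2 new=(24,16) → add node 21 parent=18 cost=27
22. q=(20,0) nearest=19 d=6 new=(19,0) → add node 22 parent=19 cost=19; rewire 16→22 (27<29)
23. q=(35,11) nearest=15 d=3 new=(35,11) → add node 23 parent=15 cost=36
24. q=(23,8) nearest=9 d=1 new=(23,8) → add node 24 parent=9 cost=25
25. q=(31,13) nearest=10 d=2 new=(31,13) → add node 25 parent=10 cost=31; rewire 23→25 (35<36)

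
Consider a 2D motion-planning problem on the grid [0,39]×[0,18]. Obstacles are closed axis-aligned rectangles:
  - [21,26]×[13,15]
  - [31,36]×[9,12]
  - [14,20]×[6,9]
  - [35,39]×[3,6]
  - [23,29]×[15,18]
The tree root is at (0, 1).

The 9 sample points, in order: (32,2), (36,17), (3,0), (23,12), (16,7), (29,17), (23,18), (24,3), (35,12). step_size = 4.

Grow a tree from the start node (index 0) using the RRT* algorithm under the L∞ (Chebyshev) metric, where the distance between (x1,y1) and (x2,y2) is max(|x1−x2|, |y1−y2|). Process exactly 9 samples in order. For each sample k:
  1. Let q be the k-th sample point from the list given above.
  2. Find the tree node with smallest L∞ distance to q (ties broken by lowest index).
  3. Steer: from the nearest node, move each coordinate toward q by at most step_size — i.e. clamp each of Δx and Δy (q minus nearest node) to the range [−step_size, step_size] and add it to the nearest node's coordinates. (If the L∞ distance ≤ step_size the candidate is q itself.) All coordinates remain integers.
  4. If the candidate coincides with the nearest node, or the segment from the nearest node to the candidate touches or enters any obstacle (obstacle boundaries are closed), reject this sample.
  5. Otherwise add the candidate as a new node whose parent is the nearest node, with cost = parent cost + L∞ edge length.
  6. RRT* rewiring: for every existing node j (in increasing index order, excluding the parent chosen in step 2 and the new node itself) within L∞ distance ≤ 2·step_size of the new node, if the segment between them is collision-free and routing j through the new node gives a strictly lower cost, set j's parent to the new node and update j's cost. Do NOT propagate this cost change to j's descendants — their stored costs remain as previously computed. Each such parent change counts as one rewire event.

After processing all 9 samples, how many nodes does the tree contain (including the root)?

1. q=(32,2) nearest=0 d=32 new=(4,2) → add node 1 parent=0 cost=4
2. q=(36,17) nearest=1 d=32 new=(8,6) → add node 2 parent=1 cost=8
3. q=(3,0) nearest=1 d=2 new=(3,0) → add node 3 parent=1 cost=6
4. q=(23,12) nearest=2 d=15 new=(12,10) → add node 4 parent=2 cost=12
5. q=(16,7) nearest=4 d=4 new=(16,7) → blocked by [14,20]×[6,9], reject
6. q=(29,17) nearest=4 d=17 new=(16,14) → add node 5 parent=4 cost=16
7. q=(23,18) nearest=5 d=7 new=(20,18) → add node 6 parent=5 cost=20
8. q=(24,3) nearest=5 d=11 new=(20,10) → add node 7 parent=5 cost=20
9. q=(35,12) nearest=6 d=15 new=(24,14) → blocked by [21,26]×[13,15], reject

Node count: 8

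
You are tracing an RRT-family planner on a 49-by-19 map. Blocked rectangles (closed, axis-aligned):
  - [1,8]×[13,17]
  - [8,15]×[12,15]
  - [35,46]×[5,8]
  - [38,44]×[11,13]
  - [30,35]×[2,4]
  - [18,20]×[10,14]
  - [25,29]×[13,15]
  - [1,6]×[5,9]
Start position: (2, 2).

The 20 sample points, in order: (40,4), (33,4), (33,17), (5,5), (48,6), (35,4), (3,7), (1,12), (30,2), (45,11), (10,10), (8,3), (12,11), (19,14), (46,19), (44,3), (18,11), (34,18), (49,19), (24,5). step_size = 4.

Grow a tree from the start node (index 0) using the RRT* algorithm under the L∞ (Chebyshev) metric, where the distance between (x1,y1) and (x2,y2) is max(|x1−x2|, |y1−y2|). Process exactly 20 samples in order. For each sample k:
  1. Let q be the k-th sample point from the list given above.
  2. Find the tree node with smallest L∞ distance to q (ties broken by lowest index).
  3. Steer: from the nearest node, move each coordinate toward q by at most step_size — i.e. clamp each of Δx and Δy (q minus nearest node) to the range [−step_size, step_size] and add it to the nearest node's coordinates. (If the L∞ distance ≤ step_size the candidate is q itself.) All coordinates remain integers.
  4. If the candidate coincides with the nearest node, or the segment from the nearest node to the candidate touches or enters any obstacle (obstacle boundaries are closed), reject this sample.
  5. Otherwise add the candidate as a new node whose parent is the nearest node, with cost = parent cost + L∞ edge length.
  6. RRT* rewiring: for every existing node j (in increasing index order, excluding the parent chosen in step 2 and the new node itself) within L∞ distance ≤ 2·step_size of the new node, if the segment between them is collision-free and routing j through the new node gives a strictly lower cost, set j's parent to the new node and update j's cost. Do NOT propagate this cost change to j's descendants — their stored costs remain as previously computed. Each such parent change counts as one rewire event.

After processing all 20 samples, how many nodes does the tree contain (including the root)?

1. q=(40,4) nearest=0 d=38 new=(6,4) → add node 1 parent=0 cost=4
2. q=(33,4) nearest=1 d=27 new=(10,4) → add node 2 parent=1 cost=8
3. q=(33,17) nearest=2 d=23 new=(14,8) → add node 3 parent=2 cost=12
4. q=(5,5) nearest=1 d=1 new=(5,5) → blocked by [1,6]×[5,9], reject
5. q=(48,6) nearest=3 d=34 new=(18,6) → add node 4 parent=3 cost=16
6. q=(35,4) nearest=4 d=17 new=(22,4) → add node 5 parent=4 cost=20
7. q=(3,7) nearest=1 d=3 new=(3,7) → blocked by [1,6]×[5,9], reject
8. q=(1,12) nearest=1 d=8 new=(2,8) → blocked by [1,6]×[5,9], reject
9. q=(30,2) nearest=5 d=8 new=(26,2) → add node 6 parent=5 cost=24
10. q=(45,11) nearest=6 d=19 new=(30,6) → add node 7 parent=6 cost=28
11. q=(10,10) nearest=3 d=4 new=(10,10) → add node 8 parent=3 cost=16
12. q=(8,3) nearest=1 d=2 new=(8,3) → add node 9 parent=1 cost=6; rewire 8→9 (13<16)
13. q=(12,11) nearest=8 d=2 new=(12,11) → add node 10 parent=8 cost=15
14. q=(19,14) nearest=3 d=6 new=(18,12) → blocked by [18,20]×[10,14], reject
15. q=(46,19) nearest=7 d=16 new=(34,10) → add node 11 parent=7 cost=32
16. q=(44,3) nearest=11 d=10 new=(38,6) → blocked by [35,46]×[5,8], reject
17. q=(18,11) nearest=3 d=4 new=(18,11) → blocked by [18,20]×[10,14], reject
18. q=(34,18) nearest=11 d=8 new=(34,14) → add node 12 parent=11 cost=36
19. q=(49,19) nearest=11 d=15 new=(38,14) → add node 13 parent=11 cost=36
20. q=(24,5) nearest=5 d=2 new=(24,5) → add node 14 parent=5 cost=22

Node count: 15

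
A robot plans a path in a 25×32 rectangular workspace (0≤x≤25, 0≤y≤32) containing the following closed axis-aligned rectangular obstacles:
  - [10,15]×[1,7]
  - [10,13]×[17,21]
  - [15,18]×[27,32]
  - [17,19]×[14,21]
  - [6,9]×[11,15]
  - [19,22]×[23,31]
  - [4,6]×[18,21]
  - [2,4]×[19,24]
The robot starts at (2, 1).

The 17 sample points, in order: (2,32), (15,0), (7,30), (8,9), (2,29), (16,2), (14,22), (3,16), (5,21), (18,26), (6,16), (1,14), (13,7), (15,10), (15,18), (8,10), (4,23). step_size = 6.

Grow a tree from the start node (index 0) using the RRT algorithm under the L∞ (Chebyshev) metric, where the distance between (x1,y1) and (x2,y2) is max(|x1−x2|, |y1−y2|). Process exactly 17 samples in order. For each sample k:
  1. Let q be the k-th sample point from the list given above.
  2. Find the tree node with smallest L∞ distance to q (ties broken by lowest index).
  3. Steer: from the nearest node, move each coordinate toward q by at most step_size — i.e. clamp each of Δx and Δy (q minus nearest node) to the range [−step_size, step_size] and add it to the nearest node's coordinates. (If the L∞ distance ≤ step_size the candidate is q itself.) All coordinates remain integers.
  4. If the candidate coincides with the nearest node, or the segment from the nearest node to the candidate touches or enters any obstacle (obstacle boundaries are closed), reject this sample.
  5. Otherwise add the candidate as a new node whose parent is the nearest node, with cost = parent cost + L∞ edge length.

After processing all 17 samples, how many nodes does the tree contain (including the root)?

1. q=(2,32) nearest=0 d=31 new=(2,7) → add node 1 parent=0 cost=6
2. q=(15,0) nearest=0 d=13 new=(8,0) → add node 2 parent=0 cost=6
3. q=(7,30) nearest=1 d=23 new=(7,13) → blocked by [6,9]×[11,15], reject
4. q=(8,9) nearest=1 d=6 new=(8,9) → add node 3 parent=1 cost=12
5. q=(2,29) nearest=3 d=20 new=(2,15) → blocked by [6,9]×[11,15], reject
6. q=(16,2) nearest=2 d=8 new=(14,2) → blocked by [10,15]×[1,7], reject
7. q=(14,22) nearest=3 d=13 new=(14,15) → add node 4 parent=3 cost=18
8. q=(3,16) nearest=3 d=7 new=(3,15) → blocked by [6,9]×[11,15], reject
9. q=(5,21) nearest=4 d=9 new=(8,21) → blocked by [10,13]×[17,21], reject
10. q=(18,26) nearest=4 d=11 new=(18,21) → blocked by [17,19]×[14,21], reject
11. q=(6,16) nearest=3 d=7 new=(6,15) → blocked by [6,9]×[11,15], reject
12. q=(1,14) nearest=1 d=7 new=(1,13) → add node 5 parent=1 cost=12
13. q=(13,7) nearest=3 d=5 new=(13,7) → blocked by [10,15]×[1,7], reject
14. q=(15,10) nearest=4 d=5 new=(15,10) → add node 6 parent=4 cost=23
15. q=(15,18) nearest=4 d=3 new=(15,18) → add node 7 parent=4 cost=21
16. q=(8,10) nearest=3 d=1 new=(8,10) → add node 8 parent=3 cost=13
17. q=(4,23) nearest=4 d=10 new=(8,21) → blocked by [10,13]×[17,21], reject

Node count: 9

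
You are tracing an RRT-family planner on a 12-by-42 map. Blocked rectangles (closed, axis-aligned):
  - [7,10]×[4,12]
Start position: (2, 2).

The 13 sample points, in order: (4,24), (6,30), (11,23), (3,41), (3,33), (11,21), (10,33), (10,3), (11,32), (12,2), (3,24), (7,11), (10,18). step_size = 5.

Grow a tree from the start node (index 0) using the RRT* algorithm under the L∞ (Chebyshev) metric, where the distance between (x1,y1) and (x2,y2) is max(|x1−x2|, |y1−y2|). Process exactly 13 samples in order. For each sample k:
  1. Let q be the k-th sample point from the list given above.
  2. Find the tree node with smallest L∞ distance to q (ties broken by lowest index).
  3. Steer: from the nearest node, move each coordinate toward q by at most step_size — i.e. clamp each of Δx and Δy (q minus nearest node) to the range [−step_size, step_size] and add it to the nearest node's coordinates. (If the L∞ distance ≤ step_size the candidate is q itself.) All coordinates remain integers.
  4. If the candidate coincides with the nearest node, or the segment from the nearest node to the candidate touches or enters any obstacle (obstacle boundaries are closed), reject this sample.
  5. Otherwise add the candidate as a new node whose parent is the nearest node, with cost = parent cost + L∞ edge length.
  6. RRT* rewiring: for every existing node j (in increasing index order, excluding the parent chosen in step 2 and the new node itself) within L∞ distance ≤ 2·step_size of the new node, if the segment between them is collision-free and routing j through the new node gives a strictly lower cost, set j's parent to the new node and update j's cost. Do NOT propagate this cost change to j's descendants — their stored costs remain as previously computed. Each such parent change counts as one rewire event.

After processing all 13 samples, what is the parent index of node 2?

1. q=(4,24) nearest=0 d=22 new=(4,7) → add node 1 parent=0 cost=5
2. q=(6,30) nearest=1 d=23 new=(6,12) → add node 2 parent=1 cost=10
3. q=(11,23) nearest=2 d=11 new=(11,17) → add node 3 parent=2 cost=15
4. q=(3,41) nearest=3 d=24 new=(6,22) → add node 4 parent=3 cost=20
5. q=(3,33) nearest=4 d=11 new=(3,27) → add node 5 parent=4 cost=25
6. q=(11,21) nearest=3 d=4 new=(11,21) → add node 6 parent=3 cost=19
7. q=(10,33) nearest=5 d=7 new=(8,32) → add node 7 parent=5 cost=30
8. q=(10,3) nearest=1 d=6 new=(9,3) → blocked by [7,10]×[4,12], reject
9. q=(11,32) nearest=7 d=3 new=(11,32) → add node 8 parent=7 cost=33
10. q=(12,2) nearest=1 d=8 new=(9,2) → blocked by [7,10]×[4,12], reject
11. q=(3,24) nearest=4 d=3 new=(3,24) → add node 9 parent=4 cost=23; rewire 8→9 (31<33)
12. q=(7,11) nearest=2 d=1 new=(7,11) → blocked by [7,10]×[4,12], reject
13. q=(10,18) nearest=3 d=1 new=(10,18) → add node 10 parent=3 cost=16

Parent of node 2: 1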